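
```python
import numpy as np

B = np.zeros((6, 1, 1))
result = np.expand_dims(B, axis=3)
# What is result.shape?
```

(6, 1, 1, 1)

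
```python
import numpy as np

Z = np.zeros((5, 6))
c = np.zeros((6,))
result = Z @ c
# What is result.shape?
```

(5,)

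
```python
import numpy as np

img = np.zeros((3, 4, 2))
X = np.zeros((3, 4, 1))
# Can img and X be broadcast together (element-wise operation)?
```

Yes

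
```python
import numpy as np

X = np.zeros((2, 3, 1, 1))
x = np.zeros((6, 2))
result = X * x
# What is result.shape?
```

(2, 3, 6, 2)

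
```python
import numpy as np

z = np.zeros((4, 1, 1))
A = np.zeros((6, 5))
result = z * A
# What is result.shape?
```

(4, 6, 5)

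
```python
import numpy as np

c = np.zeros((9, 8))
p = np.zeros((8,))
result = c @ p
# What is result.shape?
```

(9,)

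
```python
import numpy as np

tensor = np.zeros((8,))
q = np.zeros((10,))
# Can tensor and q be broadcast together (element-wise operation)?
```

No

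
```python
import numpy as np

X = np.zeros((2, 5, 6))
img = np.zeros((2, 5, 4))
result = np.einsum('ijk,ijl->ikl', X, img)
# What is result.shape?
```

(2, 6, 4)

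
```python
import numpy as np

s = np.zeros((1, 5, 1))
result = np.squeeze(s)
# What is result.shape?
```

(5,)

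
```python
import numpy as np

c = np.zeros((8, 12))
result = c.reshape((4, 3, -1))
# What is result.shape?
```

(4, 3, 8)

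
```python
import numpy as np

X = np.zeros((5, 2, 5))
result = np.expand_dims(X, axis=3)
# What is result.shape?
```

(5, 2, 5, 1)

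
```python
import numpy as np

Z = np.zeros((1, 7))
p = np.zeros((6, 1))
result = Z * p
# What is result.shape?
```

(6, 7)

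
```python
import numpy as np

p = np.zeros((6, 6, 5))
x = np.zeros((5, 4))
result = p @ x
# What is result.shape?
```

(6, 6, 4)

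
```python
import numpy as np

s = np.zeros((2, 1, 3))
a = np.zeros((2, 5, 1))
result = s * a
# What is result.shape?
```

(2, 5, 3)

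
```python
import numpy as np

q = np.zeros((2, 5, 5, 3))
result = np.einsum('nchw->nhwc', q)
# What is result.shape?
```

(2, 5, 3, 5)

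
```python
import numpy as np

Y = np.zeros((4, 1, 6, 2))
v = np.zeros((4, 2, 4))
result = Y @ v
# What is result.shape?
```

(4, 4, 6, 4)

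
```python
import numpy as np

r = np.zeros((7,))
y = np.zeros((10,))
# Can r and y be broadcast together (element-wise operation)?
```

No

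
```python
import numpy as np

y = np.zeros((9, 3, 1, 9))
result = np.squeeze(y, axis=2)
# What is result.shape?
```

(9, 3, 9)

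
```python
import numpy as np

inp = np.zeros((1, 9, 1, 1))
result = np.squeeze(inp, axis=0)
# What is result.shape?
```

(9, 1, 1)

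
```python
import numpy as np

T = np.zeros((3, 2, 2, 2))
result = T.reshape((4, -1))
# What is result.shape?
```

(4, 6)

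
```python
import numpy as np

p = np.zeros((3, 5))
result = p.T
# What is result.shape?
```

(5, 3)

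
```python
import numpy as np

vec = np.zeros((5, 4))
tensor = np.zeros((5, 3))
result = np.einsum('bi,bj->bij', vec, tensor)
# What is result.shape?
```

(5, 4, 3)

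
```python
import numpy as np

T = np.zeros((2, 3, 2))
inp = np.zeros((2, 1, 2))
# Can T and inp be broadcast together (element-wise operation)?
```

Yes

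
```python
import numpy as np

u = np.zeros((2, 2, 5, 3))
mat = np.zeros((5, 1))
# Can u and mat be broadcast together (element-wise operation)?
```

Yes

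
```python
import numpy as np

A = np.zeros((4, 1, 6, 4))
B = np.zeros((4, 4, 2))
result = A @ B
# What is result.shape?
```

(4, 4, 6, 2)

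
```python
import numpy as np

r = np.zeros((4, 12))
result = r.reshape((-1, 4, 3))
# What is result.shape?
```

(4, 4, 3)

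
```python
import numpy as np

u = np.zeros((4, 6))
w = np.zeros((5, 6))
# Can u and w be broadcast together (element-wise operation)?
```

No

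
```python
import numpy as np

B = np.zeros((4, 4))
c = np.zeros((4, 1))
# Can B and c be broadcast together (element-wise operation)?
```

Yes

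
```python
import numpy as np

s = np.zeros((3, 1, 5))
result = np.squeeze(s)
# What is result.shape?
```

(3, 5)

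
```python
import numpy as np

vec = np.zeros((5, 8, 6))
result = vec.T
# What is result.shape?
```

(6, 8, 5)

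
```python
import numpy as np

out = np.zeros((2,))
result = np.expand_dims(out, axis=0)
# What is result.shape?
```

(1, 2)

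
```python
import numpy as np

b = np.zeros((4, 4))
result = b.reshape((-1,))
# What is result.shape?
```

(16,)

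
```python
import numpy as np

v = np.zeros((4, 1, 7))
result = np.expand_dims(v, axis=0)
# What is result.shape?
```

(1, 4, 1, 7)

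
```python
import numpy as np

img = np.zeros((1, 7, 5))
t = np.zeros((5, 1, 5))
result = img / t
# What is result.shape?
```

(5, 7, 5)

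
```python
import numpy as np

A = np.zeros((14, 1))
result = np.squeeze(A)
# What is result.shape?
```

(14,)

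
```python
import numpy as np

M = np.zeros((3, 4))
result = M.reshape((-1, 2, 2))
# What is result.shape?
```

(3, 2, 2)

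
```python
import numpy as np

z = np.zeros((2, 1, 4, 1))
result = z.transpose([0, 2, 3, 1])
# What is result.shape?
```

(2, 4, 1, 1)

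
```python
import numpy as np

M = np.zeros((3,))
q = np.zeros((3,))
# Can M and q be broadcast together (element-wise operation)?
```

Yes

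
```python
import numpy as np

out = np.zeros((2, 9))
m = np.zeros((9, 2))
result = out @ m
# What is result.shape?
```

(2, 2)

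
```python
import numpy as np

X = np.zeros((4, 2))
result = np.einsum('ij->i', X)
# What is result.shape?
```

(4,)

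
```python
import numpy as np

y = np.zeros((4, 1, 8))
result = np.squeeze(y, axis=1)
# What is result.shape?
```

(4, 8)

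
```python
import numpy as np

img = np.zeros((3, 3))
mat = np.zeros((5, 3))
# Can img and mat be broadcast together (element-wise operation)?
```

No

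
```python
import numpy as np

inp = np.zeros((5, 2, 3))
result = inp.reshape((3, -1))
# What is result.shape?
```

(3, 10)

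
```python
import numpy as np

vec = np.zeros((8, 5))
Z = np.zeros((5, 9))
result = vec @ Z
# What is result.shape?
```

(8, 9)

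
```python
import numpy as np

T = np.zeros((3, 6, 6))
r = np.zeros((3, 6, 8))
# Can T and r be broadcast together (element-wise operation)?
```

No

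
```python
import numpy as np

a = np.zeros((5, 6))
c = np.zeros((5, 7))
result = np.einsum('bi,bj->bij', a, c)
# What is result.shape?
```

(5, 6, 7)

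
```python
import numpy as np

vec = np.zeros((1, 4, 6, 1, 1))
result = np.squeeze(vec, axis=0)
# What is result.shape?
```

(4, 6, 1, 1)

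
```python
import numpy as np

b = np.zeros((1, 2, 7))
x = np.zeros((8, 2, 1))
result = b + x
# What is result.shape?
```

(8, 2, 7)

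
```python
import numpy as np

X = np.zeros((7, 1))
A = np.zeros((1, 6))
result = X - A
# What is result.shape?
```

(7, 6)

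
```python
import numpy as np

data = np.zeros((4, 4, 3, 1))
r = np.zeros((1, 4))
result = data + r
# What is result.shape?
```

(4, 4, 3, 4)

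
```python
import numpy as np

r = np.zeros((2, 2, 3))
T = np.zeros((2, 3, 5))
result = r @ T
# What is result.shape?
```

(2, 2, 5)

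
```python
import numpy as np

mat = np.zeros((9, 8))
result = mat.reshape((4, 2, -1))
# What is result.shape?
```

(4, 2, 9)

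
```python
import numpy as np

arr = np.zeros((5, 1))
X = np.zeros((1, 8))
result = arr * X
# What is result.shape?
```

(5, 8)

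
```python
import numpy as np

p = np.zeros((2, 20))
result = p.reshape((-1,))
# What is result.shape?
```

(40,)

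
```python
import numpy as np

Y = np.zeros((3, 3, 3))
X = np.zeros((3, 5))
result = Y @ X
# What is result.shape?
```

(3, 3, 5)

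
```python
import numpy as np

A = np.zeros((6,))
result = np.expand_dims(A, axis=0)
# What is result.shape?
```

(1, 6)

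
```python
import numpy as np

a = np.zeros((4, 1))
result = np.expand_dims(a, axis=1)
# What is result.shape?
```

(4, 1, 1)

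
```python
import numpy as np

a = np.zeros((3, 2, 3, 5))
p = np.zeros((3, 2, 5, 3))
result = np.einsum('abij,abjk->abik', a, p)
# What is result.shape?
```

(3, 2, 3, 3)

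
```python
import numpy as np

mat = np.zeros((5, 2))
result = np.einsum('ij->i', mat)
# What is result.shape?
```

(5,)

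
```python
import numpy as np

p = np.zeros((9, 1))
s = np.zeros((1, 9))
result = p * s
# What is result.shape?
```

(9, 9)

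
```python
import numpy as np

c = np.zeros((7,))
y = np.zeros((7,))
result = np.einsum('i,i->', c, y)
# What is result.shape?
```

()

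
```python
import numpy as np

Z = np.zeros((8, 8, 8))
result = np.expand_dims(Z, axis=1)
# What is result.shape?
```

(8, 1, 8, 8)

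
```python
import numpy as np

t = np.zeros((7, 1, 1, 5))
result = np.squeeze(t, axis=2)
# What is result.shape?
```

(7, 1, 5)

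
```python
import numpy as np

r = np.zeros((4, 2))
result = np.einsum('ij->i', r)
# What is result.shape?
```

(4,)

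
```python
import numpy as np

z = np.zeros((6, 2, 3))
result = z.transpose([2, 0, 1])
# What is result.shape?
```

(3, 6, 2)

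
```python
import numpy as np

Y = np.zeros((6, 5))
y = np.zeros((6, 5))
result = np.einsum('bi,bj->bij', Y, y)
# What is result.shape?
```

(6, 5, 5)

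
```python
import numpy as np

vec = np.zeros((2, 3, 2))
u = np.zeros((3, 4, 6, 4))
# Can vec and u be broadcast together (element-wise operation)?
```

No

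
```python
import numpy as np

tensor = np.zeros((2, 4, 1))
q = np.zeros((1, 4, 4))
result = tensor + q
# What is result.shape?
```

(2, 4, 4)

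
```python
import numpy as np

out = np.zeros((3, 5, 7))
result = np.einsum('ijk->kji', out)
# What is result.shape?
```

(7, 5, 3)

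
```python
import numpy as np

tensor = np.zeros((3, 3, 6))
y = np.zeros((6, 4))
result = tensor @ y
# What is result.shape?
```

(3, 3, 4)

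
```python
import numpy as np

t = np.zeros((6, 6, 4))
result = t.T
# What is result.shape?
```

(4, 6, 6)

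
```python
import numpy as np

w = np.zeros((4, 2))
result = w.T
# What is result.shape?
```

(2, 4)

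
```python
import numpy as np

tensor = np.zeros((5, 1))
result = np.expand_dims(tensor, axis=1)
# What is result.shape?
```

(5, 1, 1)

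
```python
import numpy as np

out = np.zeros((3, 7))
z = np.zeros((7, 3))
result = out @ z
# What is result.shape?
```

(3, 3)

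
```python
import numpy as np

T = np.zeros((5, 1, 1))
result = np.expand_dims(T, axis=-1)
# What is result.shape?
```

(5, 1, 1, 1)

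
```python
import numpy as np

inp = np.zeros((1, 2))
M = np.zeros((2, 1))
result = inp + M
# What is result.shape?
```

(2, 2)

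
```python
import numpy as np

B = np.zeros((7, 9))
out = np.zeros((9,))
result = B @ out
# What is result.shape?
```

(7,)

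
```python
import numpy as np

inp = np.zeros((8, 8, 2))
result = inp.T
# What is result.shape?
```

(2, 8, 8)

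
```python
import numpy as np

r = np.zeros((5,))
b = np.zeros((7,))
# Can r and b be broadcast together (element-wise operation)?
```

No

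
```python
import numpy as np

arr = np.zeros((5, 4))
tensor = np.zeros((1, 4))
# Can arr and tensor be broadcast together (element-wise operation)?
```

Yes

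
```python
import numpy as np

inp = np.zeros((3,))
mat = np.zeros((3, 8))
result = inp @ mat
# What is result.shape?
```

(8,)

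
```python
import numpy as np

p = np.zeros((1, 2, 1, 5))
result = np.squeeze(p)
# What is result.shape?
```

(2, 5)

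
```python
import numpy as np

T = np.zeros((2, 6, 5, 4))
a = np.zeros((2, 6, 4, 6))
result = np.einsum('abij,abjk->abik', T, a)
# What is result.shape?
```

(2, 6, 5, 6)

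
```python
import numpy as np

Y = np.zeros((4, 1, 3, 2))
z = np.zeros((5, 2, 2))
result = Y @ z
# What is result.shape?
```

(4, 5, 3, 2)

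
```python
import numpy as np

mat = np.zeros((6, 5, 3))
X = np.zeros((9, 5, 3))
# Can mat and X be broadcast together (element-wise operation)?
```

No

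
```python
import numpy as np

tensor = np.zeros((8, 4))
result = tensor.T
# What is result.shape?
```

(4, 8)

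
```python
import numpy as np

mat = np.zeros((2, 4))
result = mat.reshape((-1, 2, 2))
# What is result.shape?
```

(2, 2, 2)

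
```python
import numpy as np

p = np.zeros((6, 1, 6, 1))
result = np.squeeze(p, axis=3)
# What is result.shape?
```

(6, 1, 6)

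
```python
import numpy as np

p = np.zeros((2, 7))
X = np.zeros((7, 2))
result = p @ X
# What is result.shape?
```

(2, 2)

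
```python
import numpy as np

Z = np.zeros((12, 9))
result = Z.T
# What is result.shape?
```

(9, 12)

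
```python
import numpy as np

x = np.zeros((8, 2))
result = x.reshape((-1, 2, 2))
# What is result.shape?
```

(4, 2, 2)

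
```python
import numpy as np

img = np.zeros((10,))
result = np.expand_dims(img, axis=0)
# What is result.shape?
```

(1, 10)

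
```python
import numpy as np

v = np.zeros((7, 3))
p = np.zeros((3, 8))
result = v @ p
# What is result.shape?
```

(7, 8)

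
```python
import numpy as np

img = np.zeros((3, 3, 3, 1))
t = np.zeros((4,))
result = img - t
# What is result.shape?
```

(3, 3, 3, 4)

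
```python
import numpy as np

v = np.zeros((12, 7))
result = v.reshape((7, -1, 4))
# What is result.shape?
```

(7, 3, 4)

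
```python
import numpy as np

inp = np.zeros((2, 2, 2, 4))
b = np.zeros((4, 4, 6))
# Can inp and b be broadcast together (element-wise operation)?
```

No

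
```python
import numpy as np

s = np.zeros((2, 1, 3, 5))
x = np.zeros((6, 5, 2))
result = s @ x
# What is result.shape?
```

(2, 6, 3, 2)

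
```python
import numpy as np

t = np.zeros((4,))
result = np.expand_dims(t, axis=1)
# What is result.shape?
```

(4, 1)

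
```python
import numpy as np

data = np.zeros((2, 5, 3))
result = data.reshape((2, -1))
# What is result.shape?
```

(2, 15)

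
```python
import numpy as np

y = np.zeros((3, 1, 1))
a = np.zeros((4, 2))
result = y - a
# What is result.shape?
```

(3, 4, 2)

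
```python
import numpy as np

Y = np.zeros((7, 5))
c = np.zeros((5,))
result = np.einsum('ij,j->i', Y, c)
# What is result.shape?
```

(7,)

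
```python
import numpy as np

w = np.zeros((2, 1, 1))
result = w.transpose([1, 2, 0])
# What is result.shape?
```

(1, 1, 2)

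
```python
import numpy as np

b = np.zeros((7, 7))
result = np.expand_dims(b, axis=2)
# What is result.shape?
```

(7, 7, 1)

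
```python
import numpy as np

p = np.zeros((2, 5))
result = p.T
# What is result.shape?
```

(5, 2)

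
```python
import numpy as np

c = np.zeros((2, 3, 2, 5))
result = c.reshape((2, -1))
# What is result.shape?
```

(2, 30)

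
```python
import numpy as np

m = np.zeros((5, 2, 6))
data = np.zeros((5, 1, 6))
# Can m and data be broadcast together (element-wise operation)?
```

Yes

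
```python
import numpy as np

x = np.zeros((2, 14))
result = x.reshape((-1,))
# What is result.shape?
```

(28,)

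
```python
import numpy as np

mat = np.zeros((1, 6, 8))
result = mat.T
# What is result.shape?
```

(8, 6, 1)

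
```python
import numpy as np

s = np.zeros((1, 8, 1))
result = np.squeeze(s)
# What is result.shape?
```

(8,)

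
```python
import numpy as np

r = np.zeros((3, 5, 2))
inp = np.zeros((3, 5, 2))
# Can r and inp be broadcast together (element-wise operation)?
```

Yes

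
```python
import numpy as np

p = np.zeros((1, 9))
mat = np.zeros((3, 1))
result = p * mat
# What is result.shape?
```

(3, 9)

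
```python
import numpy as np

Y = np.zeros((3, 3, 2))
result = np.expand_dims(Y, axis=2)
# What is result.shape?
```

(3, 3, 1, 2)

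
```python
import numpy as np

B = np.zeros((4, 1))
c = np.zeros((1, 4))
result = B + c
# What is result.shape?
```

(4, 4)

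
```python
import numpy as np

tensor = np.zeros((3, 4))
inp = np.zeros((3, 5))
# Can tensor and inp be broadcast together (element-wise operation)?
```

No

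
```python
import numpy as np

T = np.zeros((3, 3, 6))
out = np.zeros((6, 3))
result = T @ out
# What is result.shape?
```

(3, 3, 3)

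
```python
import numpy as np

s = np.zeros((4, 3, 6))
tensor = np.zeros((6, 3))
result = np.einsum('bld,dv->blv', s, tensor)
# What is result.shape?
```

(4, 3, 3)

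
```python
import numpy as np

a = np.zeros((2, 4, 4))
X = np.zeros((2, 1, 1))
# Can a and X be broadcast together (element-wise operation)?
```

Yes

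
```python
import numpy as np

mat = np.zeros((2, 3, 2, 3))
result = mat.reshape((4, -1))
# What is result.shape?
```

(4, 9)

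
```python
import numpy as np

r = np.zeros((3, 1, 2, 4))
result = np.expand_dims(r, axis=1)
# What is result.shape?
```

(3, 1, 1, 2, 4)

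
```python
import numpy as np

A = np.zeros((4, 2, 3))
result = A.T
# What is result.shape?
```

(3, 2, 4)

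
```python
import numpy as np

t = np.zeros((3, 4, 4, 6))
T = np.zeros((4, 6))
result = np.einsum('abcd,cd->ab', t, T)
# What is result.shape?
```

(3, 4)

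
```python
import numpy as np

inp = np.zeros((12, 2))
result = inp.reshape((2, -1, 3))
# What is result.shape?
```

(2, 4, 3)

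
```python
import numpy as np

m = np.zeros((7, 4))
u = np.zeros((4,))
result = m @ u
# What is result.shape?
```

(7,)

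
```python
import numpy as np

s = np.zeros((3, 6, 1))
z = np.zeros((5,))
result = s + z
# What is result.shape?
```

(3, 6, 5)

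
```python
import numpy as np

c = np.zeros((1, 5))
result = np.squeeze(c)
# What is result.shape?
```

(5,)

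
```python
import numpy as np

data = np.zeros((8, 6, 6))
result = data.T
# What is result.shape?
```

(6, 6, 8)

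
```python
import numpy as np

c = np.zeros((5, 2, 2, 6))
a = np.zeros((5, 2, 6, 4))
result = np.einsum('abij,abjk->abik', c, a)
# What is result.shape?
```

(5, 2, 2, 4)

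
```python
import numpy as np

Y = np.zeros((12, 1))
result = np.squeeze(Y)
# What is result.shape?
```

(12,)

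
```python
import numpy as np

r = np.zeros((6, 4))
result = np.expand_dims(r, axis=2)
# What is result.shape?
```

(6, 4, 1)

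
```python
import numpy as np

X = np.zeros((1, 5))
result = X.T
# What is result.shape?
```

(5, 1)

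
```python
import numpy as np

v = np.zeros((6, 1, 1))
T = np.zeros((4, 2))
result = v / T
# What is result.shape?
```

(6, 4, 2)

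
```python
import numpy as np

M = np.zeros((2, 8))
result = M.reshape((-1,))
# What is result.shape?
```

(16,)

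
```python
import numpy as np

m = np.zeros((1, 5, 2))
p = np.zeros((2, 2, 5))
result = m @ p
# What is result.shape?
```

(2, 5, 5)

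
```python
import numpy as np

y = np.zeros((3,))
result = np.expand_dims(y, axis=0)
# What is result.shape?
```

(1, 3)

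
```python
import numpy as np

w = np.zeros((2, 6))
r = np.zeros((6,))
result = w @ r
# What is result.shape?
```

(2,)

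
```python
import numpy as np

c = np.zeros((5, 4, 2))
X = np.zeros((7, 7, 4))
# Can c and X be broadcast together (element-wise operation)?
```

No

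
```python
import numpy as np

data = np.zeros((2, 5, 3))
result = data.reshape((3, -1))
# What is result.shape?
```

(3, 10)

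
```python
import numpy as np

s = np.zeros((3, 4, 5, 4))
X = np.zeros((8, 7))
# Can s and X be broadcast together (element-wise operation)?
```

No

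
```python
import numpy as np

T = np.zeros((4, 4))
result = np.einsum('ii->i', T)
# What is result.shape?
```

(4,)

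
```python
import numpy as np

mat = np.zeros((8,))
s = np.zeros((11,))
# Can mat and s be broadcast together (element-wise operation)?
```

No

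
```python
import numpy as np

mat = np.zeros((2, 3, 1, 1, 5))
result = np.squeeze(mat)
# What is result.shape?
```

(2, 3, 5)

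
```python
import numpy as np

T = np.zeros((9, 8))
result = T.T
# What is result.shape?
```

(8, 9)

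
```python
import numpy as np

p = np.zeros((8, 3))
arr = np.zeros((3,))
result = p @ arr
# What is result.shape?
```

(8,)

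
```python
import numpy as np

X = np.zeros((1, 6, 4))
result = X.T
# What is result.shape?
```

(4, 6, 1)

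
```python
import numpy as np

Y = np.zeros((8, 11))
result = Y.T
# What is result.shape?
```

(11, 8)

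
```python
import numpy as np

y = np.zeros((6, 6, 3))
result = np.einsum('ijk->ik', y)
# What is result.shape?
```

(6, 3)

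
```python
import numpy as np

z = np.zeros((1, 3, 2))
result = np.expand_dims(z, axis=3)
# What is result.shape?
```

(1, 3, 2, 1)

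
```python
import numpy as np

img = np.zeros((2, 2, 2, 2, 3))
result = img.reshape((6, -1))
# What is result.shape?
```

(6, 8)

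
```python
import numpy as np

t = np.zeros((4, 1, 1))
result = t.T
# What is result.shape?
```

(1, 1, 4)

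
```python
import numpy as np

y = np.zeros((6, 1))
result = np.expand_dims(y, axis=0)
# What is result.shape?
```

(1, 6, 1)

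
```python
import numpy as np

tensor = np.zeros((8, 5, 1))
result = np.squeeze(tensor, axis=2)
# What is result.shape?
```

(8, 5)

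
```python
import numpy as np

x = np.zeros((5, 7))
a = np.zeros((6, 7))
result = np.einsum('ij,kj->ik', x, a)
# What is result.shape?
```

(5, 6)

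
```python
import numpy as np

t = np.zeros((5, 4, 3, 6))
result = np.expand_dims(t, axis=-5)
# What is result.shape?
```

(1, 5, 4, 3, 6)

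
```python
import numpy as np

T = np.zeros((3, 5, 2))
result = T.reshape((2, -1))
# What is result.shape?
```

(2, 15)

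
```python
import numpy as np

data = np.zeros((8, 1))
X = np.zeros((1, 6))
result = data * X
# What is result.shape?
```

(8, 6)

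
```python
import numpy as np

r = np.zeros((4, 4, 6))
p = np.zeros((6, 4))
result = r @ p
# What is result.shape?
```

(4, 4, 4)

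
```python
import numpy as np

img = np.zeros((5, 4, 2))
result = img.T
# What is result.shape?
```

(2, 4, 5)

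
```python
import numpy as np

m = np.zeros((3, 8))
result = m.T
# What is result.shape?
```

(8, 3)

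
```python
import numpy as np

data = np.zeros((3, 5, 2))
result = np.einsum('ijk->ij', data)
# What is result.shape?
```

(3, 5)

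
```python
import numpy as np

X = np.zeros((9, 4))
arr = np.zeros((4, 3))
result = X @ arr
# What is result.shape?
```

(9, 3)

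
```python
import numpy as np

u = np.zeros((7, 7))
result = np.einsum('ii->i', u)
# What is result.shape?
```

(7,)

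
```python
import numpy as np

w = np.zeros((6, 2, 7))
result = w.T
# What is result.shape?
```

(7, 2, 6)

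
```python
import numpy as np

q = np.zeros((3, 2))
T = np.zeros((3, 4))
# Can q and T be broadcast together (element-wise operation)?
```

No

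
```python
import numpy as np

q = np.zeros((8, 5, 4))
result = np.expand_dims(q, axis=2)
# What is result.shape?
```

(8, 5, 1, 4)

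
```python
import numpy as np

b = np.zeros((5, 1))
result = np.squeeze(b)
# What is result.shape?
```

(5,)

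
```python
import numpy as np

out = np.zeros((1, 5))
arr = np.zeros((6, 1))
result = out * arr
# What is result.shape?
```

(6, 5)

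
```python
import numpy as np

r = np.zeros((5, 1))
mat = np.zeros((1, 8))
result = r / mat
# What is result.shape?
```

(5, 8)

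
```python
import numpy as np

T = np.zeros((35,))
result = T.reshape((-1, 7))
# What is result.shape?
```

(5, 7)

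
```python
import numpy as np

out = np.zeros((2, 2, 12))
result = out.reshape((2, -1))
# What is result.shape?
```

(2, 24)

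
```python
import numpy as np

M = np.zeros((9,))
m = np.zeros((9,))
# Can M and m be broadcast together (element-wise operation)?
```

Yes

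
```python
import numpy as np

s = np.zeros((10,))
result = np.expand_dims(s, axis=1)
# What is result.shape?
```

(10, 1)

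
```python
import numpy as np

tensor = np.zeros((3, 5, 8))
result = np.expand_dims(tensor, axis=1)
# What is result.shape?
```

(3, 1, 5, 8)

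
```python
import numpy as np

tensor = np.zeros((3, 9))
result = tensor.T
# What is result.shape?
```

(9, 3)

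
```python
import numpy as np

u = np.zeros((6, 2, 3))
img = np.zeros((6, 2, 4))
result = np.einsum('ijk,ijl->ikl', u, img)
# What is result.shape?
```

(6, 3, 4)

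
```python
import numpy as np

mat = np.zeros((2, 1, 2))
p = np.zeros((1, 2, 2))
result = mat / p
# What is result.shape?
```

(2, 2, 2)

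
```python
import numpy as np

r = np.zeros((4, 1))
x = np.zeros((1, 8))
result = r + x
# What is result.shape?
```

(4, 8)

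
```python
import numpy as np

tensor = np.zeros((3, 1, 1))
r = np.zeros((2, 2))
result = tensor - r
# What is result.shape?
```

(3, 2, 2)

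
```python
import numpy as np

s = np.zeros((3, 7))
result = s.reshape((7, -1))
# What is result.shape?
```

(7, 3)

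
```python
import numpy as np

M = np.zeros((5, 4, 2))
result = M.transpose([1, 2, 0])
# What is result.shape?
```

(4, 2, 5)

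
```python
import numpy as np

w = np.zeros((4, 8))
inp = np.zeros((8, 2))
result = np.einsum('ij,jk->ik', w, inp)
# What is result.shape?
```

(4, 2)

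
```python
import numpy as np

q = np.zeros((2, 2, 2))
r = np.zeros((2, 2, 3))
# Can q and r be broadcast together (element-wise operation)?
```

No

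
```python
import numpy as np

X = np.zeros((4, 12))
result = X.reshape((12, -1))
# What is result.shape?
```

(12, 4)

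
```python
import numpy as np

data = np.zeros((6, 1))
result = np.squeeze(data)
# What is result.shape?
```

(6,)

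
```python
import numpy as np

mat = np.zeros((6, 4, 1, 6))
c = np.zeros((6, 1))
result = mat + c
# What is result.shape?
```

(6, 4, 6, 6)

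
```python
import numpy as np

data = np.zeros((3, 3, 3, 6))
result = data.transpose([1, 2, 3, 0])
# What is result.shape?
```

(3, 3, 6, 3)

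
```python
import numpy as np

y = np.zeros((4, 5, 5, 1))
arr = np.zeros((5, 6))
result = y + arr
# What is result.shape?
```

(4, 5, 5, 6)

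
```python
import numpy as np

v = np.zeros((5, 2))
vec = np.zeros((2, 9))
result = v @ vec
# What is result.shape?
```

(5, 9)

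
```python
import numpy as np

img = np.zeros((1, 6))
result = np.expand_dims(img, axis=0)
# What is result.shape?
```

(1, 1, 6)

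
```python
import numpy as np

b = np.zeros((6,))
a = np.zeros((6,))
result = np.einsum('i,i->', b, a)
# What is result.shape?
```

()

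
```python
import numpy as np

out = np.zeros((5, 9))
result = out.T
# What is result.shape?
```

(9, 5)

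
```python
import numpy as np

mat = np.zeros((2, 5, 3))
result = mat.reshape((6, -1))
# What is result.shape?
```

(6, 5)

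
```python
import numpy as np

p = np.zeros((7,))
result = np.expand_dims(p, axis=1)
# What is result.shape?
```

(7, 1)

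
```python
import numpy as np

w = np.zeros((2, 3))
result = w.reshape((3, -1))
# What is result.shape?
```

(3, 2)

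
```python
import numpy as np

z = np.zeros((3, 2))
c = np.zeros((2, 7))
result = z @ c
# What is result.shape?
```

(3, 7)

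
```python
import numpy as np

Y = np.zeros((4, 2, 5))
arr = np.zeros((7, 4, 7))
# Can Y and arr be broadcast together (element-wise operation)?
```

No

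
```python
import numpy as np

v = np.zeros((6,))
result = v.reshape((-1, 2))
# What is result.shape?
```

(3, 2)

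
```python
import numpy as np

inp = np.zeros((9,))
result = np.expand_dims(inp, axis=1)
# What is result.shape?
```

(9, 1)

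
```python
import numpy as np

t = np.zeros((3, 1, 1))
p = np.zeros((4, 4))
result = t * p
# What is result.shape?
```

(3, 4, 4)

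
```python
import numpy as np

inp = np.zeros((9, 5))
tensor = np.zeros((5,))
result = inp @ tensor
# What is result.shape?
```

(9,)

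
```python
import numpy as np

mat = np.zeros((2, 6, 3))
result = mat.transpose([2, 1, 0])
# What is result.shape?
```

(3, 6, 2)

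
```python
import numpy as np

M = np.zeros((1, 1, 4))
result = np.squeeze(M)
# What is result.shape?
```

(4,)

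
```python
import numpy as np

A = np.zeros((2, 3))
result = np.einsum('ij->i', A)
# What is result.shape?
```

(2,)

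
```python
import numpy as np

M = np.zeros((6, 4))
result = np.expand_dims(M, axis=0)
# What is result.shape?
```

(1, 6, 4)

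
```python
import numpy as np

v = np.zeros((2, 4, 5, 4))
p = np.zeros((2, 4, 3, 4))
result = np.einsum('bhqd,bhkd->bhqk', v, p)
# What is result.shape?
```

(2, 4, 5, 3)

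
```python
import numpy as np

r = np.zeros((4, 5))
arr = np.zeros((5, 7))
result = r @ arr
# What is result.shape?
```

(4, 7)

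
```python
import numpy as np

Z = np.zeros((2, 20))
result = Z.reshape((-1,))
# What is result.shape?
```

(40,)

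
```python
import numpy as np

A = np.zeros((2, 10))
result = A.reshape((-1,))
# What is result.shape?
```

(20,)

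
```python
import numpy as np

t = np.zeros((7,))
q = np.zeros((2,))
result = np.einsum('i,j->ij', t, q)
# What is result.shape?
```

(7, 2)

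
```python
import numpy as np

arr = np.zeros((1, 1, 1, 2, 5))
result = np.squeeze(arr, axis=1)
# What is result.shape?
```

(1, 1, 2, 5)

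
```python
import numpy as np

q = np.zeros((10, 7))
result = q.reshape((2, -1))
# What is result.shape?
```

(2, 35)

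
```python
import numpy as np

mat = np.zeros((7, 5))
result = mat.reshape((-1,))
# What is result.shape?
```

(35,)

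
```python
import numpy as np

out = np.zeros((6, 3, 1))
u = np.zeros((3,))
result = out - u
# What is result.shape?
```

(6, 3, 3)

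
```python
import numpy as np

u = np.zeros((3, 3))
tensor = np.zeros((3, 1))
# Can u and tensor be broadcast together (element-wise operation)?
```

Yes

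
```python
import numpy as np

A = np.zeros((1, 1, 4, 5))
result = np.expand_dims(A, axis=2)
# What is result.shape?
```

(1, 1, 1, 4, 5)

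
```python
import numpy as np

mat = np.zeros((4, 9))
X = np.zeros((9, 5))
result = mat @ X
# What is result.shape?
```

(4, 5)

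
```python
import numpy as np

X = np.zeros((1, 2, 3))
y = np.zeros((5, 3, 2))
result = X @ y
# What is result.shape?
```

(5, 2, 2)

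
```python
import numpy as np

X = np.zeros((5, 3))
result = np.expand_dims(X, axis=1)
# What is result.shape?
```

(5, 1, 3)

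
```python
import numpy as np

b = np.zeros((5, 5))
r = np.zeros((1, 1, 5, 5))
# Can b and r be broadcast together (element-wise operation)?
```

Yes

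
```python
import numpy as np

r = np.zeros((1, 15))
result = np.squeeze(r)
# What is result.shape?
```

(15,)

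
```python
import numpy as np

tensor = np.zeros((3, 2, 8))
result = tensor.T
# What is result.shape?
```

(8, 2, 3)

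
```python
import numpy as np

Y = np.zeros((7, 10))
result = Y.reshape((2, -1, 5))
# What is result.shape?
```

(2, 7, 5)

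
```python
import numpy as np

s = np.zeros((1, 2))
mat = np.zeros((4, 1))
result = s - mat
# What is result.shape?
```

(4, 2)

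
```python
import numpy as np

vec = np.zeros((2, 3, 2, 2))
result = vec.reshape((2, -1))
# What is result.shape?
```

(2, 12)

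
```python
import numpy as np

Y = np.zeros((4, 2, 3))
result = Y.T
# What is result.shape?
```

(3, 2, 4)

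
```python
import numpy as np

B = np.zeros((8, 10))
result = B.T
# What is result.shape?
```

(10, 8)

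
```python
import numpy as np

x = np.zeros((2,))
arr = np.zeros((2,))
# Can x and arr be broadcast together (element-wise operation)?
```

Yes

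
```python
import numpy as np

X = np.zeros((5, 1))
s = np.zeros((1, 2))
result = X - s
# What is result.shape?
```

(5, 2)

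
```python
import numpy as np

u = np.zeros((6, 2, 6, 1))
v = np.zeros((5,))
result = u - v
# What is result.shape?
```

(6, 2, 6, 5)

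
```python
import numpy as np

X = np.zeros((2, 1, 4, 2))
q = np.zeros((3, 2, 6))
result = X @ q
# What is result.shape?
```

(2, 3, 4, 6)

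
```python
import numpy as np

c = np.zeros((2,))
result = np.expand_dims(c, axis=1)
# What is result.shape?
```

(2, 1)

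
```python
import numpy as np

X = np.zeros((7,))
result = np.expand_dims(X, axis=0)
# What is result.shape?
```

(1, 7)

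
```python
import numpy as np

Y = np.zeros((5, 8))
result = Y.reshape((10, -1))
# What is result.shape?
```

(10, 4)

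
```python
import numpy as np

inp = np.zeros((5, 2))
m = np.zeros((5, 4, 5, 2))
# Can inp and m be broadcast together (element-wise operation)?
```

Yes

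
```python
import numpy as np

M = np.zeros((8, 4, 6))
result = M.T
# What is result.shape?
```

(6, 4, 8)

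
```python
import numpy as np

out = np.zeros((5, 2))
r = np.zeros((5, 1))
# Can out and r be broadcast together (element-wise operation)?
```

Yes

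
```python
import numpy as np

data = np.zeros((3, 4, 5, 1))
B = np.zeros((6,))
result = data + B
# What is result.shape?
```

(3, 4, 5, 6)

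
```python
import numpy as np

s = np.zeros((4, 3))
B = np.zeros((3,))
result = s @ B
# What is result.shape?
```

(4,)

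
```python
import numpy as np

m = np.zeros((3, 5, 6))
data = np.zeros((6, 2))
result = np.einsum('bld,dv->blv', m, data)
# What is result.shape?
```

(3, 5, 2)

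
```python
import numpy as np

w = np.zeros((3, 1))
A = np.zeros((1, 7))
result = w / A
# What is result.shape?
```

(3, 7)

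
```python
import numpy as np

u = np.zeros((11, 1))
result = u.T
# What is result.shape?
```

(1, 11)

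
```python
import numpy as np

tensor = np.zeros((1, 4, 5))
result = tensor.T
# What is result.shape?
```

(5, 4, 1)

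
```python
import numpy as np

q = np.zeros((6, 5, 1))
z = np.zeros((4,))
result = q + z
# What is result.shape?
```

(6, 5, 4)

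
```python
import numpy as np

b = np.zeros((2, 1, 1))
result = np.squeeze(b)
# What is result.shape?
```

(2,)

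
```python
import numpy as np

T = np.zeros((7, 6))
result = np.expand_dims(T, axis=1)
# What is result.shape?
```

(7, 1, 6)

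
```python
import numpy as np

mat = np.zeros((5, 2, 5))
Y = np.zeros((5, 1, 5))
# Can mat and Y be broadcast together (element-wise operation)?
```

Yes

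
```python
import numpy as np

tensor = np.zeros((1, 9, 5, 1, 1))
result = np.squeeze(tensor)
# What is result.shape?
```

(9, 5)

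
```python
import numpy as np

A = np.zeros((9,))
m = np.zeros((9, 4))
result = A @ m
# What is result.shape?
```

(4,)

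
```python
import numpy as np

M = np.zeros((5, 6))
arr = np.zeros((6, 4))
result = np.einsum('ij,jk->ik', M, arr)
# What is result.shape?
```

(5, 4)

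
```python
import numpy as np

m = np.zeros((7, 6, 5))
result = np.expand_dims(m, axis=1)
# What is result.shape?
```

(7, 1, 6, 5)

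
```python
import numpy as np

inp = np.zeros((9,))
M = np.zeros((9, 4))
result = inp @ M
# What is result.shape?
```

(4,)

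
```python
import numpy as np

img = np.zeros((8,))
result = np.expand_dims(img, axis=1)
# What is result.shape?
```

(8, 1)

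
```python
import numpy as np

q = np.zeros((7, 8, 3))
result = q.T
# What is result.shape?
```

(3, 8, 7)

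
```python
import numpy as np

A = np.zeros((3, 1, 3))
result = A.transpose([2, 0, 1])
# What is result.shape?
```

(3, 3, 1)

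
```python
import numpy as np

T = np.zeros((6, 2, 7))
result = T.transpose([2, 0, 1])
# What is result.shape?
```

(7, 6, 2)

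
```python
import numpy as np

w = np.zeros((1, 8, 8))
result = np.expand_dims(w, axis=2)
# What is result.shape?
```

(1, 8, 1, 8)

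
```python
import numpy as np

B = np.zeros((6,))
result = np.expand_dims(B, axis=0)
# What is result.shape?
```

(1, 6)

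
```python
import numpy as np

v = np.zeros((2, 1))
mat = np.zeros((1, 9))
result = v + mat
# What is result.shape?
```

(2, 9)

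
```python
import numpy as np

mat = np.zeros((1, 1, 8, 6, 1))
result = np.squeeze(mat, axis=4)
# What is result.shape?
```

(1, 1, 8, 6)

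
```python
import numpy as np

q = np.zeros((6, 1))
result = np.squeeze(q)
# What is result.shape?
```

(6,)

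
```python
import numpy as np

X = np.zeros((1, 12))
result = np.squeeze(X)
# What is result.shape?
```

(12,)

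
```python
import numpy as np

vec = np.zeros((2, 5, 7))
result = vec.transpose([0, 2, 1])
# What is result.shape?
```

(2, 7, 5)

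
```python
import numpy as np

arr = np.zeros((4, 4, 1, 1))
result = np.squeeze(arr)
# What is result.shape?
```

(4, 4)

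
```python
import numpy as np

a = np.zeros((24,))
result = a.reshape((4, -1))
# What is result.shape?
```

(4, 6)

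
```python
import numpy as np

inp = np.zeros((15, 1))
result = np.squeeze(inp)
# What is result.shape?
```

(15,)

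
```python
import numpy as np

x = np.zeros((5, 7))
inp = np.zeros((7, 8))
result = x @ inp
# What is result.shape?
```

(5, 8)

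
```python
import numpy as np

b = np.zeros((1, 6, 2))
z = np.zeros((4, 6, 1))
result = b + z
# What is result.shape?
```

(4, 6, 2)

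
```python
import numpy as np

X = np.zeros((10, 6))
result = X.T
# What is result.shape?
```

(6, 10)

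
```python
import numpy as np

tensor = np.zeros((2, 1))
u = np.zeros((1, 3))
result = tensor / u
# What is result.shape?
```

(2, 3)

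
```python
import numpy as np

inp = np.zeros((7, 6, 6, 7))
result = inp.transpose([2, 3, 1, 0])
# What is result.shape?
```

(6, 7, 6, 7)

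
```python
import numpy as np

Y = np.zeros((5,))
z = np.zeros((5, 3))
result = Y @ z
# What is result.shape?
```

(3,)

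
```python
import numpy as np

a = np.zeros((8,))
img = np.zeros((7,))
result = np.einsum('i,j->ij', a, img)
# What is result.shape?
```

(8, 7)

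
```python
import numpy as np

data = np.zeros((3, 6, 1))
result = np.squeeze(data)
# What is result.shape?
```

(3, 6)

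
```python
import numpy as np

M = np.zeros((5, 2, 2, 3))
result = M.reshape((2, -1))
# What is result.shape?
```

(2, 30)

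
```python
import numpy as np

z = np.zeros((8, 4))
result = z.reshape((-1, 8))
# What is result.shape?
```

(4, 8)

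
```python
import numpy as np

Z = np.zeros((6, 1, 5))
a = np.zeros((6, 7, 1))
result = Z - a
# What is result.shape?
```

(6, 7, 5)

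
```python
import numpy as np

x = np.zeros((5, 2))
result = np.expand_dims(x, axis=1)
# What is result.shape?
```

(5, 1, 2)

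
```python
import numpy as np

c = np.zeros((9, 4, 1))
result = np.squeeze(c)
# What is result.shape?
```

(9, 4)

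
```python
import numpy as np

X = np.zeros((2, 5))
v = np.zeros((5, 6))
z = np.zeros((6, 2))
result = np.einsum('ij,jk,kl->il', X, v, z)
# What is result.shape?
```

(2, 2)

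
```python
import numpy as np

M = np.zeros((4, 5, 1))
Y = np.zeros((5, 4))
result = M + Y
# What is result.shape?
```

(4, 5, 4)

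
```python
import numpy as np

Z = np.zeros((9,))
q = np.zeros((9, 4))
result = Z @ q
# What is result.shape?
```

(4,)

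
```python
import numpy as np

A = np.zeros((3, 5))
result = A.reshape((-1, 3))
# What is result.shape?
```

(5, 3)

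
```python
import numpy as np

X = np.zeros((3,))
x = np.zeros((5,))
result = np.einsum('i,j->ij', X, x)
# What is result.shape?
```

(3, 5)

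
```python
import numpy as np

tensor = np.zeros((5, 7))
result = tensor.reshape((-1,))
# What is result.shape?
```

(35,)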